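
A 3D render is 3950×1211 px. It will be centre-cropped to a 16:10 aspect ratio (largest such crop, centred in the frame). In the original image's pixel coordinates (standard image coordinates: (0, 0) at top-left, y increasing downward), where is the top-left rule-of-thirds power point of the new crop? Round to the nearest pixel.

3950/1211 > 16/10, so the 16:10 crop keeps the full height 1211 and trims width to 1211 × 16/10 = 1937.60 px.
Left offset = (3950 − 1937.60)/2 = 1006.20 px; top offset = 0.
Top-left is one-third across and one-third down within the crop:
x = 1006.20 + 1 × 1937.60/3 ≈ 1652; y = 0.00 + 1 × 1211.00/3 ≈ 404.

x = 1652 px, y = 404 px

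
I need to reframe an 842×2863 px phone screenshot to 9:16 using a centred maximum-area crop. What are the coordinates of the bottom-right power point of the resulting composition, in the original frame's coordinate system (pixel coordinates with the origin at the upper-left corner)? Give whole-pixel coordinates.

842/2863 < 9/16, so the 9:16 crop keeps the full width 842 and trims height to 842 × 16/9 = 1496.89 px.
Top offset = (2863 − 1496.89)/2 = 683.06 px; left offset = 0.
Bottom-right is two-thirds across and two-thirds down within the crop:
x = 0.00 + 2 × 842.00/3 ≈ 561; y = 683.06 + 2 × 1496.89/3 ≈ 1681.

x = 561 px, y = 1681 px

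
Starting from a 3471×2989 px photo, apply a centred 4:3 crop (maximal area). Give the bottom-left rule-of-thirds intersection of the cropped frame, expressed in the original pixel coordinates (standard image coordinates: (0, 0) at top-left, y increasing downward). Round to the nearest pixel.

(1157, 1928)

3471/2989 < 4/3, so the 4:3 crop keeps the full width 3471 and trims height to 3471 × 3/4 = 2603.25 px.
Top offset = (2989 − 2603.25)/2 = 192.88 px; left offset = 0.
Bottom-left is one-third across and two-thirds down within the crop:
x = 0.00 + 1 × 3471.00/3 ≈ 1157; y = 192.88 + 2 × 2603.25/3 ≈ 1928.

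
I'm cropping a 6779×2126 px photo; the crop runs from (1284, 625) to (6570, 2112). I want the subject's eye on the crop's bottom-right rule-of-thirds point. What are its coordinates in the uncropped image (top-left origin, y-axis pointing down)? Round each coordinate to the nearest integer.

x = 4808 px, y = 1616 px

Crop width = 6570 − 1284 = 5286 px; one third is 1762.00 px.
Crop height = 2112 − 625 = 1487 px; one third is 495.67 px.
The bottom-right point is two-thirds across and two-thirds down within the crop:
x = 1284 + 2 × 1762.00 ≈ 4808; y = 625 + 2 × 495.67 ≈ 1616.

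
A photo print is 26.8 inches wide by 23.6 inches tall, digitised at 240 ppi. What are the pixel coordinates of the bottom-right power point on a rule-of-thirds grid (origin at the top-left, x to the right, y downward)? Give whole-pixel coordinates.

x = 4288 px, y = 3776 px

In pixels the canvas is 26.8 × 240 = 6432 wide and 23.6 × 240 = 5664 tall.
The bottom-right point is two-thirds across and two-thirds down:
x = 2 × 6432/3 ≈ 4288; y = 2 × 5664/3 ≈ 3776.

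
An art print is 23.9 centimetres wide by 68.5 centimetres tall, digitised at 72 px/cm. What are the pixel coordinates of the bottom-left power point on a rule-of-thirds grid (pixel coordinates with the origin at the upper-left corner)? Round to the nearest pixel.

(574, 3288)

In pixels the canvas is 23.9 × 72 = 1720.8 wide and 68.5 × 72 = 4932 tall.
The bottom-left point is one-third across and two-thirds down:
x = 1 × 1720.8/3 ≈ 574; y = 2 × 4932/3 ≈ 3288.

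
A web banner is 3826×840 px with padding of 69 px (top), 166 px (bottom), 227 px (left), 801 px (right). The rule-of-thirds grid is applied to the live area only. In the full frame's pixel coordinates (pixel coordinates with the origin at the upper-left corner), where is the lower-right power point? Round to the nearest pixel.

Content width = 3826 − 227 − 801 = 2798 px; content height = 840 − 69 − 166 = 605 px.
Lower-right is two-thirds across and two-thirds down within the live area.
x = 227 + 2 × 2798/3 = 227 + 1865.33 ≈ 2092
y = 69 + 2 × 605/3 = 69 + 403.33 ≈ 472

(2092, 472)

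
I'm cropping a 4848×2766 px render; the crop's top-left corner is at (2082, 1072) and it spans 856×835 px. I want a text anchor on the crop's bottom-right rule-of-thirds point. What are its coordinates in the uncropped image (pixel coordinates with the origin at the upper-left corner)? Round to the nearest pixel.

One third of the crop width 856 is 285.33 px.
One third of the crop height 835 is 278.33 px.
The bottom-right point is two-thirds across and two-thirds down within the crop:
x = 2082 + 2 × 285.33 ≈ 2653; y = 1072 + 2 × 278.33 ≈ 1629.

x = 2653 px, y = 1629 px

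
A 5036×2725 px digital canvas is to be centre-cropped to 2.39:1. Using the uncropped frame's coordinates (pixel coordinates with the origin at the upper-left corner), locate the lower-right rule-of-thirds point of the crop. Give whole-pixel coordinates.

x = 3357 px, y = 1714 px

5036/2725 < 2.39/1, so the 2.39:1 crop keeps the full width 5036 and trims height to 5036 × 1/2.39 = 2107.11 px.
Top offset = (2725 − 2107.11)/2 = 308.94 px; left offset = 0.
Lower-right is two-thirds across and two-thirds down within the crop:
x = 0.00 + 2 × 5036.00/3 ≈ 3357; y = 308.94 + 2 × 2107.11/3 ≈ 1714.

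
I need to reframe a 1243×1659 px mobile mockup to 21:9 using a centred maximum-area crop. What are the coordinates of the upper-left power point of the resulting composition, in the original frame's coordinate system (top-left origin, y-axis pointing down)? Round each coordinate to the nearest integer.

(414, 741)

1243/1659 < 21/9, so the 21:9 crop keeps the full width 1243 and trims height to 1243 × 9/21 = 532.71 px.
Top offset = (1659 − 532.71)/2 = 563.14 px; left offset = 0.
Upper-left is one-third across and one-third down within the crop:
x = 0.00 + 1 × 1243.00/3 ≈ 414; y = 563.14 + 1 × 532.71/3 ≈ 741.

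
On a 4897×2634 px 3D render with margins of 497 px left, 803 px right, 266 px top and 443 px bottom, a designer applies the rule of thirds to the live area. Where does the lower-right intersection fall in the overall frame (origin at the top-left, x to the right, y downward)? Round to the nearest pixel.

x = 2895 px, y = 1549 px

Content width = 4897 − 497 − 803 = 3597 px; content height = 2634 − 266 − 443 = 1925 px.
Lower-right is two-thirds across and two-thirds down within the live area.
x = 497 + 2 × 3597/3 = 497 + 2398.00 ≈ 2895
y = 266 + 2 × 1925/3 = 266 + 1283.33 ≈ 1549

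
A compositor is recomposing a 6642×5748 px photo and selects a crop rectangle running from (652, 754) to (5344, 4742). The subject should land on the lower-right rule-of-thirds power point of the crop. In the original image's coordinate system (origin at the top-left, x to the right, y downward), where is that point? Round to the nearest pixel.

(3780, 3413)

Crop width = 5344 − 652 = 4692 px; one third is 1564.00 px.
Crop height = 4742 − 754 = 3988 px; one third is 1329.33 px.
The lower-right point is two-thirds across and two-thirds down within the crop:
x = 652 + 2 × 1564.00 ≈ 3780; y = 754 + 2 × 1329.33 ≈ 3413.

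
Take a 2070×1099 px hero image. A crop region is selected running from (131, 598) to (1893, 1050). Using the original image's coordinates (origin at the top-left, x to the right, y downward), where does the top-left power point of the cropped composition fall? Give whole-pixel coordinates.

Crop width = 1893 − 131 = 1762 px; one third is 587.33 px.
Crop height = 1050 − 598 = 452 px; one third is 150.67 px.
The top-left point is one-third across and one-third down within the crop:
x = 131 + 1 × 587.33 ≈ 718; y = 598 + 1 × 150.67 ≈ 749.

x = 718 px, y = 749 px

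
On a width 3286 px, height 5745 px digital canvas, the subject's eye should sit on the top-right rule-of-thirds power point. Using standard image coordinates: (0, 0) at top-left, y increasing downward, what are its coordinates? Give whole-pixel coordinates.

The top-right point sits two-thirds of the way across and one-third of the way down.
x = 2 × 3286/3 ≈ 2191; y = 1 × 5745/3 ≈ 1915.

(2191, 1915)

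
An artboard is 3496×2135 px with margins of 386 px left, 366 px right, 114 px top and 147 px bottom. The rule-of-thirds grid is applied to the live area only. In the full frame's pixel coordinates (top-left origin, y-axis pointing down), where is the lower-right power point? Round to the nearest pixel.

Content width = 3496 − 386 − 366 = 2744 px; content height = 2135 − 114 − 147 = 1874 px.
Lower-right is two-thirds across and two-thirds down within the live area.
x = 386 + 2 × 2744/3 = 386 + 1829.33 ≈ 2215
y = 114 + 2 × 1874/3 = 114 + 1249.33 ≈ 1363

x = 2215 px, y = 1363 px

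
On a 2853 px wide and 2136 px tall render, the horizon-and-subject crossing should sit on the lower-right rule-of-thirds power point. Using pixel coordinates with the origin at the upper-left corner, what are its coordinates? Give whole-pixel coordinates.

The lower-right point sits two-thirds of the way across and two-thirds of the way down.
x = 2 × 2853/3 ≈ 1902; y = 2 × 2136/3 ≈ 1424.

(1902, 1424)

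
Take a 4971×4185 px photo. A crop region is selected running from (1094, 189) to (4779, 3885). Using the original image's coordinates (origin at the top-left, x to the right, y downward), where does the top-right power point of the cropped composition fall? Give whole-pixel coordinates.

Crop width = 4779 − 1094 = 3685 px; one third is 1228.33 px.
Crop height = 3885 − 189 = 3696 px; one third is 1232.00 px.
The top-right point is two-thirds across and one-third down within the crop:
x = 1094 + 2 × 1228.33 ≈ 3551; y = 189 + 1 × 1232.00 ≈ 1421.

x = 3551 px, y = 1421 px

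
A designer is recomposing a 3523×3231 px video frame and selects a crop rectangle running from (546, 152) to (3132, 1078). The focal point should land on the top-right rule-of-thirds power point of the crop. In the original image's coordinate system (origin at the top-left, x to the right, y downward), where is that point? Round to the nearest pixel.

(2270, 461)

Crop width = 3132 − 546 = 2586 px; one third is 862.00 px.
Crop height = 1078 − 152 = 926 px; one third is 308.67 px.
The top-right point is two-thirds across and one-third down within the crop:
x = 546 + 2 × 862.00 ≈ 2270; y = 152 + 1 × 308.67 ≈ 461.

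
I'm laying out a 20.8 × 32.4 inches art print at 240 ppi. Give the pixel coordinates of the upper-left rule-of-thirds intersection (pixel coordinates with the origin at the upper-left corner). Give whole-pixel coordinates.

In pixels the canvas is 20.8 × 240 = 4992 wide and 32.4 × 240 = 7776 tall.
The upper-left point is one-third across and one-third down:
x = 1 × 4992/3 ≈ 1664; y = 1 × 7776/3 ≈ 2592.

(1664, 2592)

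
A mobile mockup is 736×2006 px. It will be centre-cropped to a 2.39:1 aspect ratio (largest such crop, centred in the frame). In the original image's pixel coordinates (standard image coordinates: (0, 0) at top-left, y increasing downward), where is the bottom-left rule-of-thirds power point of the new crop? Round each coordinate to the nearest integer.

(245, 1054)

736/2006 < 2.39/1, so the 2.39:1 crop keeps the full width 736 and trims height to 736 × 1/2.39 = 307.95 px.
Top offset = (2006 − 307.95)/2 = 849.03 px; left offset = 0.
Bottom-left is one-third across and two-thirds down within the crop:
x = 0.00 + 1 × 736.00/3 ≈ 245; y = 849.03 + 2 × 307.95/3 ≈ 1054.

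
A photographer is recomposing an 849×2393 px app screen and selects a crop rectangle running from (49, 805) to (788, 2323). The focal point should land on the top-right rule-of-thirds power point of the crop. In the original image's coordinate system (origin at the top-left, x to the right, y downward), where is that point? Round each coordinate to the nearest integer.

x = 542 px, y = 1311 px

Crop width = 788 − 49 = 739 px; one third is 246.33 px.
Crop height = 2323 − 805 = 1518 px; one third is 506.00 px.
The top-right point is two-thirds across and one-third down within the crop:
x = 49 + 2 × 246.33 ≈ 542; y = 805 + 1 × 506.00 ≈ 1311.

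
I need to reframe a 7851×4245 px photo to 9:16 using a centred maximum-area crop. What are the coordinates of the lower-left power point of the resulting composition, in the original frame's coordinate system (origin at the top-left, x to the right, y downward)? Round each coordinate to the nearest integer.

(3528, 2830)

7851/4245 > 9/16, so the 9:16 crop keeps the full height 4245 and trims width to 4245 × 9/16 = 2387.81 px.
Left offset = (7851 − 2387.81)/2 = 2731.59 px; top offset = 0.
Lower-left is one-third across and two-thirds down within the crop:
x = 2731.59 + 1 × 2387.81/3 ≈ 3528; y = 0.00 + 2 × 4245.00/3 ≈ 2830.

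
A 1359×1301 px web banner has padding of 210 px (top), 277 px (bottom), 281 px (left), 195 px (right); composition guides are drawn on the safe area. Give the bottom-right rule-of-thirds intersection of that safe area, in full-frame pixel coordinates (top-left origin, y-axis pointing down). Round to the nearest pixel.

x = 870 px, y = 753 px

Content width = 1359 − 281 − 195 = 883 px; content height = 1301 − 210 − 277 = 814 px.
Bottom-right is two-thirds across and two-thirds down within the safe area.
x = 281 + 2 × 883/3 = 281 + 588.67 ≈ 870
y = 210 + 2 × 814/3 = 210 + 542.67 ≈ 753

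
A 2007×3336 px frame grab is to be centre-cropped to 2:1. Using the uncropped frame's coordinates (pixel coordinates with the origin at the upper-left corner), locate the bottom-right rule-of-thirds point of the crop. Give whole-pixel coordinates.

2007/3336 < 2/1, so the 2:1 crop keeps the full width 2007 and trims height to 2007 × 1/2 = 1003.50 px.
Top offset = (3336 − 1003.50)/2 = 1166.25 px; left offset = 0.
Bottom-right is two-thirds across and two-thirds down within the crop:
x = 0.00 + 2 × 2007.00/3 ≈ 1338; y = 1166.25 + 2 × 1003.50/3 ≈ 1835.

(1338, 1835)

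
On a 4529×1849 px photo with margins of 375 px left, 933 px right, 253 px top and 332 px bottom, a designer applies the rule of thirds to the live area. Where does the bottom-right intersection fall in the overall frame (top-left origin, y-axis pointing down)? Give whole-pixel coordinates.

x = 2522 px, y = 1096 px

Content width = 4529 − 375 − 933 = 3221 px; content height = 1849 − 253 − 332 = 1264 px.
Bottom-right is two-thirds across and two-thirds down within the live area.
x = 375 + 2 × 3221/3 = 375 + 2147.33 ≈ 2522
y = 253 + 2 × 1264/3 = 253 + 842.67 ≈ 1096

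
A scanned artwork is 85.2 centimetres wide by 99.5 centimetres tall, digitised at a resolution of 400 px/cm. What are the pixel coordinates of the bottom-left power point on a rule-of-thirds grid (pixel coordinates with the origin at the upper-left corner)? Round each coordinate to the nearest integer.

(11360, 26533)

In pixels the canvas is 85.2 × 400 = 34080 wide and 99.5 × 400 = 39800 tall.
The bottom-left point is one-third across and two-thirds down:
x = 1 × 34080/3 ≈ 11360; y = 2 × 39800/3 ≈ 26533.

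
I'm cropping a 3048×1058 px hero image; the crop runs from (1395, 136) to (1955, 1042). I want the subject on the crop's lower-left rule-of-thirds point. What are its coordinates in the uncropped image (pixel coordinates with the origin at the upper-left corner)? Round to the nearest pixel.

Crop width = 1955 − 1395 = 560 px; one third is 186.67 px.
Crop height = 1042 − 136 = 906 px; one third is 302.00 px.
The lower-left point is one-third across and two-thirds down within the crop:
x = 1395 + 1 × 186.67 ≈ 1582; y = 136 + 2 × 302.00 ≈ 740.

x = 1582 px, y = 740 px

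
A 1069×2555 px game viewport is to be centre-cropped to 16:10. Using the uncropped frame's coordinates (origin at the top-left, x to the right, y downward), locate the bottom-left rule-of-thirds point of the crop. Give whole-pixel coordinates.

(356, 1389)

1069/2555 < 16/10, so the 16:10 crop keeps the full width 1069 and trims height to 1069 × 10/16 = 668.12 px.
Top offset = (2555 − 668.12)/2 = 943.44 px; left offset = 0.
Bottom-left is one-third across and two-thirds down within the crop:
x = 0.00 + 1 × 1069.00/3 ≈ 356; y = 943.44 + 2 × 668.12/3 ≈ 1389.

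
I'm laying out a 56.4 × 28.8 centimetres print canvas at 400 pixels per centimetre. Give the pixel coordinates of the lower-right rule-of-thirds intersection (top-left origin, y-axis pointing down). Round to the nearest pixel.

In pixels the canvas is 56.4 × 400 = 22560 wide and 28.8 × 400 = 11520 tall.
The lower-right point is two-thirds across and two-thirds down:
x = 2 × 22560/3 ≈ 15040; y = 2 × 11520/3 ≈ 7680.

(15040, 7680)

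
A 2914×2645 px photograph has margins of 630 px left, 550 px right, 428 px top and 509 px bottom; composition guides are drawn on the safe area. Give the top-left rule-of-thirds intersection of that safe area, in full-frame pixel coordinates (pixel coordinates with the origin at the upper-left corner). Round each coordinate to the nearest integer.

Content width = 2914 − 630 − 550 = 1734 px; content height = 2645 − 428 − 509 = 1708 px.
Top-left is one-third across and one-third down within the safe area.
x = 630 + 1 × 1734/3 = 630 + 578.00 ≈ 1208
y = 428 + 1 × 1708/3 = 428 + 569.33 ≈ 997

x = 1208 px, y = 997 px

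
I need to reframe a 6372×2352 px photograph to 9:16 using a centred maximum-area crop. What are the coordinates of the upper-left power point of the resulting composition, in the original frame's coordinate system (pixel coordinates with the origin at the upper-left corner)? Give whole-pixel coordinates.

6372/2352 > 9/16, so the 9:16 crop keeps the full height 2352 and trims width to 2352 × 9/16 = 1323.00 px.
Left offset = (6372 − 1323.00)/2 = 2524.50 px; top offset = 0.
Upper-left is one-third across and one-third down within the crop:
x = 2524.50 + 1 × 1323.00/3 ≈ 2966; y = 0.00 + 1 × 2352.00/3 ≈ 784.

(2966, 784)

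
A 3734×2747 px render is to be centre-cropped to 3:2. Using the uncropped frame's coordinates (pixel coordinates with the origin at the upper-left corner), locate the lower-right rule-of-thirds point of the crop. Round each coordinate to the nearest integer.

3734/2747 < 3/2, so the 3:2 crop keeps the full width 3734 and trims height to 3734 × 2/3 = 2489.33 px.
Top offset = (2747 − 2489.33)/2 = 128.83 px; left offset = 0.
Lower-right is two-thirds across and two-thirds down within the crop:
x = 0.00 + 2 × 3734.00/3 ≈ 2489; y = 128.83 + 2 × 2489.33/3 ≈ 1788.

(2489, 1788)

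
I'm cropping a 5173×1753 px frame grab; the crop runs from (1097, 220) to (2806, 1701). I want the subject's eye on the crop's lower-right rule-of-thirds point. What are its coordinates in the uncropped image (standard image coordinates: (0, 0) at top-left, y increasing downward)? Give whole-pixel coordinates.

x = 2236 px, y = 1207 px

Crop width = 2806 − 1097 = 1709 px; one third is 569.67 px.
Crop height = 1701 − 220 = 1481 px; one third is 493.67 px.
The lower-right point is two-thirds across and two-thirds down within the crop:
x = 1097 + 2 × 569.67 ≈ 2236; y = 220 + 2 × 493.67 ≈ 1207.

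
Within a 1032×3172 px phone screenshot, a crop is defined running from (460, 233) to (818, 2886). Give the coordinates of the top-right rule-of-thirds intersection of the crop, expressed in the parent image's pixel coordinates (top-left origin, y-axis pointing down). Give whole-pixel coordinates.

Crop width = 818 − 460 = 358 px; one third is 119.33 px.
Crop height = 2886 − 233 = 2653 px; one third is 884.33 px.
The top-right point is two-thirds across and one-third down within the crop:
x = 460 + 2 × 119.33 ≈ 699; y = 233 + 1 × 884.33 ≈ 1117.

x = 699 px, y = 1117 px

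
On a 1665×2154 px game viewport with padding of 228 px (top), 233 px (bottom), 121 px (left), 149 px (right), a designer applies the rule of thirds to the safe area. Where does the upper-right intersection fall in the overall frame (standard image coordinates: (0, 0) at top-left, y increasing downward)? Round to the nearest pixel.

(1051, 792)

Content width = 1665 − 121 − 149 = 1395 px; content height = 2154 − 228 − 233 = 1693 px.
Upper-right is two-thirds across and one-third down within the safe area.
x = 121 + 2 × 1395/3 = 121 + 930.00 ≈ 1051
y = 228 + 1 × 1693/3 = 228 + 564.33 ≈ 792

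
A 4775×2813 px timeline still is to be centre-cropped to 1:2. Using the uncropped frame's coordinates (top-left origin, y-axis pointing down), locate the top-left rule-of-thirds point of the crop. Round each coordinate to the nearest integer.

4775/2813 > 1/2, so the 1:2 crop keeps the full height 2813 and trims width to 2813 × 1/2 = 1406.50 px.
Left offset = (4775 − 1406.50)/2 = 1684.25 px; top offset = 0.
Top-left is one-third across and one-third down within the crop:
x = 1684.25 + 1 × 1406.50/3 ≈ 2153; y = 0.00 + 1 × 2813.00/3 ≈ 938.

(2153, 938)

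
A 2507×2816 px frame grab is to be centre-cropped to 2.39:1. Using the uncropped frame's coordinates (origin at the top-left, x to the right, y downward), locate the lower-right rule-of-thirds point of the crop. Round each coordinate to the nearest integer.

x = 1671 px, y = 1583 px

2507/2816 < 2.39/1, so the 2.39:1 crop keeps the full width 2507 and trims height to 2507 × 1/2.39 = 1048.95 px.
Top offset = (2816 − 1048.95)/2 = 883.52 px; left offset = 0.
Lower-right is two-thirds across and two-thirds down within the crop:
x = 0.00 + 2 × 2507.00/3 ≈ 1671; y = 883.52 + 2 × 1048.95/3 ≈ 1583.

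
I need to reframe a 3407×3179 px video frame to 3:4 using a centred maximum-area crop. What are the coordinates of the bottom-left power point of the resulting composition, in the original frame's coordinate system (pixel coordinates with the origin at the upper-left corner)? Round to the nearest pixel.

x = 1306 px, y = 2119 px

3407/3179 > 3/4, so the 3:4 crop keeps the full height 3179 and trims width to 3179 × 3/4 = 2384.25 px.
Left offset = (3407 − 2384.25)/2 = 511.38 px; top offset = 0.
Bottom-left is one-third across and two-thirds down within the crop:
x = 511.38 + 1 × 2384.25/3 ≈ 1306; y = 0.00 + 2 × 3179.00/3 ≈ 2119.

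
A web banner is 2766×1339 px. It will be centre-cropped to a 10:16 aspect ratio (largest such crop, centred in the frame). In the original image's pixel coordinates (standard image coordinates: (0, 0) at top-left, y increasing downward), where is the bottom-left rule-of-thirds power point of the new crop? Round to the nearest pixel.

2766/1339 > 10/16, so the 10:16 crop keeps the full height 1339 and trims width to 1339 × 10/16 = 836.88 px.
Left offset = (2766 − 836.88)/2 = 964.56 px; top offset = 0.
Bottom-left is one-third across and two-thirds down within the crop:
x = 964.56 + 1 × 836.88/3 ≈ 1244; y = 0.00 + 2 × 1339.00/3 ≈ 893.

x = 1244 px, y = 893 px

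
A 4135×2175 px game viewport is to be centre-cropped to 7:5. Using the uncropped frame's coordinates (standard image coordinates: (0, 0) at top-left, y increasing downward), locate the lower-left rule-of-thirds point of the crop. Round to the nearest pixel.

x = 1560 px, y = 1450 px

4135/2175 > 7/5, so the 7:5 crop keeps the full height 2175 and trims width to 2175 × 7/5 = 3045.00 px.
Left offset = (4135 − 3045.00)/2 = 545.00 px; top offset = 0.
Lower-left is one-third across and two-thirds down within the crop:
x = 545.00 + 1 × 3045.00/3 ≈ 1560; y = 0.00 + 2 × 2175.00/3 ≈ 1450.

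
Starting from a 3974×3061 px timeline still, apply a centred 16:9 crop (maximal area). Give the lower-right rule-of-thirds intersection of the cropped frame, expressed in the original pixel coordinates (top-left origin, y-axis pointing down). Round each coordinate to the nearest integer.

(2649, 1903)

3974/3061 < 16/9, so the 16:9 crop keeps the full width 3974 and trims height to 3974 × 9/16 = 2235.38 px.
Top offset = (3061 − 2235.38)/2 = 412.81 px; left offset = 0.
Lower-right is two-thirds across and two-thirds down within the crop:
x = 0.00 + 2 × 3974.00/3 ≈ 2649; y = 412.81 + 2 × 2235.38/3 ≈ 1903.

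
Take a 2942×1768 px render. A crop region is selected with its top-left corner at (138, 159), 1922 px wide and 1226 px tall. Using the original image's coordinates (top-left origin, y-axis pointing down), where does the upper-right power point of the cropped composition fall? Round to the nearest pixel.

One third of the crop width 1922 is 640.67 px.
One third of the crop height 1226 is 408.67 px.
The upper-right point is two-thirds across and one-third down within the crop:
x = 138 + 2 × 640.67 ≈ 1419; y = 159 + 1 × 408.67 ≈ 568.

(1419, 568)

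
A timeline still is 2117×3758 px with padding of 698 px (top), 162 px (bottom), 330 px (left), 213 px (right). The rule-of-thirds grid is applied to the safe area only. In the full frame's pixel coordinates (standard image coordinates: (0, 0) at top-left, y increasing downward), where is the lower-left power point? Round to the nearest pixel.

(855, 2630)

Content width = 2117 − 330 − 213 = 1574 px; content height = 3758 − 698 − 162 = 2898 px.
Lower-left is one-third across and two-thirds down within the safe area.
x = 330 + 1 × 1574/3 = 330 + 524.67 ≈ 855
y = 698 + 2 × 2898/3 = 698 + 1932.00 ≈ 2630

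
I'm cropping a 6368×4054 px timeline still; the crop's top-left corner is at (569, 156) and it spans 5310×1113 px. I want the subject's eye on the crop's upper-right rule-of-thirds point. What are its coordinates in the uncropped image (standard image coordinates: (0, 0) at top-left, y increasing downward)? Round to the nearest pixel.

(4109, 527)

One third of the crop width 5310 is 1770.00 px.
One third of the crop height 1113 is 371.00 px.
The upper-right point is two-thirds across and one-third down within the crop:
x = 569 + 2 × 1770.00 ≈ 4109; y = 156 + 1 × 371.00 ≈ 527.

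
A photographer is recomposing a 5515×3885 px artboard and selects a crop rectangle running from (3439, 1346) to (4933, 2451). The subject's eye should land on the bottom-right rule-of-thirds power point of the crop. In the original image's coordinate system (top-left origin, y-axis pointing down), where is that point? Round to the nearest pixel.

Crop width = 4933 − 3439 = 1494 px; one third is 498.00 px.
Crop height = 2451 − 1346 = 1105 px; one third is 368.33 px.
The bottom-right point is two-thirds across and two-thirds down within the crop:
x = 3439 + 2 × 498.00 ≈ 4435; y = 1346 + 2 × 368.33 ≈ 2083.

(4435, 2083)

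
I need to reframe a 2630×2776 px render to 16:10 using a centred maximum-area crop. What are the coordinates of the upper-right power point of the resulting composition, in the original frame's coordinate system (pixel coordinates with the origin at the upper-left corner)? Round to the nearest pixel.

x = 1753 px, y = 1114 px

2630/2776 < 16/10, so the 16:10 crop keeps the full width 2630 and trims height to 2630 × 10/16 = 1643.75 px.
Top offset = (2776 − 1643.75)/2 = 566.12 px; left offset = 0.
Upper-right is two-thirds across and one-third down within the crop:
x = 0.00 + 2 × 2630.00/3 ≈ 1753; y = 566.12 + 1 × 1643.75/3 ≈ 1114.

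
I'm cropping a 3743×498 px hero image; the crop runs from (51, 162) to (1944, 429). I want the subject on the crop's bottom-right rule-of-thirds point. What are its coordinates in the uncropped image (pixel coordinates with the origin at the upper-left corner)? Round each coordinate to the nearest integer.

Crop width = 1944 − 51 = 1893 px; one third is 631.00 px.
Crop height = 429 − 162 = 267 px; one third is 89.00 px.
The bottom-right point is two-thirds across and two-thirds down within the crop:
x = 51 + 2 × 631.00 ≈ 1313; y = 162 + 2 × 89.00 ≈ 340.

x = 1313 px, y = 340 px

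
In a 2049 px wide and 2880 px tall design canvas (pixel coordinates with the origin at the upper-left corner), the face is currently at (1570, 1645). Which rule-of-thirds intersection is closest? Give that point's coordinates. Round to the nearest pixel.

Third lines: x ∈ {683, 1366}, y ∈ {960, 1920}.
1570 is closer to x = 1366; 1645 is closer to y = 1920.
So the nearest intersection is the lower-right power point.

(1366, 1920)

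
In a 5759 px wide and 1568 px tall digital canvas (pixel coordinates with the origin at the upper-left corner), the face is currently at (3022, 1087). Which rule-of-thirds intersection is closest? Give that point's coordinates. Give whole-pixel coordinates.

Third lines: x ∈ {1920, 3839}, y ∈ {523, 1045}.
3022 is closer to x = 3839; 1087 is closer to y = 1045.
So the nearest intersection is the lower-right power point.

x = 3839 px, y = 1045 px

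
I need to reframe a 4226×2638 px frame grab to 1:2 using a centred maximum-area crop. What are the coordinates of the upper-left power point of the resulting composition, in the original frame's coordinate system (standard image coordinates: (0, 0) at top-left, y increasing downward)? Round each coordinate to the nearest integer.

4226/2638 > 1/2, so the 1:2 crop keeps the full height 2638 and trims width to 2638 × 1/2 = 1319.00 px.
Left offset = (4226 − 1319.00)/2 = 1453.50 px; top offset = 0.
Upper-left is one-third across and one-third down within the crop:
x = 1453.50 + 1 × 1319.00/3 ≈ 1893; y = 0.00 + 1 × 2638.00/3 ≈ 879.

x = 1893 px, y = 879 px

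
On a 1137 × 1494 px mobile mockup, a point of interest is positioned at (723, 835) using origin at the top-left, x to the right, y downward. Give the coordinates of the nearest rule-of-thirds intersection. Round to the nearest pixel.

Third lines: x ∈ {379, 758}, y ∈ {498, 996}.
723 is closer to x = 758; 835 is closer to y = 996.
So the nearest intersection is the lower-right power point.

x = 758 px, y = 996 px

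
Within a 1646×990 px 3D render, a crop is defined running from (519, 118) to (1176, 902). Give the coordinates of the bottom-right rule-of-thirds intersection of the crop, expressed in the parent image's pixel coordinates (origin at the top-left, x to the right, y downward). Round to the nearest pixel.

(957, 641)

Crop width = 1176 − 519 = 657 px; one third is 219.00 px.
Crop height = 902 − 118 = 784 px; one third is 261.33 px.
The bottom-right point is two-thirds across and two-thirds down within the crop:
x = 519 + 2 × 219.00 ≈ 957; y = 118 + 2 × 261.33 ≈ 641.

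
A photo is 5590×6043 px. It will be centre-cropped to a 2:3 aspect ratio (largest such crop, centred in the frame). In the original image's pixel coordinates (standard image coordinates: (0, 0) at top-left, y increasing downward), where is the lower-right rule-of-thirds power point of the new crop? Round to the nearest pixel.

x = 3466 px, y = 4029 px

5590/6043 > 2/3, so the 2:3 crop keeps the full height 6043 and trims width to 6043 × 2/3 = 4028.67 px.
Left offset = (5590 − 4028.67)/2 = 780.67 px; top offset = 0.
Lower-right is two-thirds across and two-thirds down within the crop:
x = 780.67 + 2 × 4028.67/3 ≈ 3466; y = 0.00 + 2 × 6043.00/3 ≈ 4029.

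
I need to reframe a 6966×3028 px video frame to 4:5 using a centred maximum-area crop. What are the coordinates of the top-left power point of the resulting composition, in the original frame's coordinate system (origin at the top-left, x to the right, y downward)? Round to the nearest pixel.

6966/3028 > 4/5, so the 4:5 crop keeps the full height 3028 and trims width to 3028 × 4/5 = 2422.40 px.
Left offset = (6966 − 2422.40)/2 = 2271.80 px; top offset = 0.
Top-left is one-third across and one-third down within the crop:
x = 2271.80 + 1 × 2422.40/3 ≈ 3079; y = 0.00 + 1 × 3028.00/3 ≈ 1009.

(3079, 1009)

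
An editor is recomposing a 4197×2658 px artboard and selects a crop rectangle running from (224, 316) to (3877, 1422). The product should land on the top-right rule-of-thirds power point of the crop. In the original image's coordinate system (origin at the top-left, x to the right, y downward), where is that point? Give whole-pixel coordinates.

Crop width = 3877 − 224 = 3653 px; one third is 1217.67 px.
Crop height = 1422 − 316 = 1106 px; one third is 368.67 px.
The top-right point is two-thirds across and one-third down within the crop:
x = 224 + 2 × 1217.67 ≈ 2659; y = 316 + 1 × 368.67 ≈ 685.

x = 2659 px, y = 685 px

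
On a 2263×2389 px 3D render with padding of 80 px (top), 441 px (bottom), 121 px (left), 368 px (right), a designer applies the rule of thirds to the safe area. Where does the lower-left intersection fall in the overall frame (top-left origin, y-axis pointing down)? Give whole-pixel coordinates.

Content width = 2263 − 121 − 368 = 1774 px; content height = 2389 − 80 − 441 = 1868 px.
Lower-left is one-third across and two-thirds down within the safe area.
x = 121 + 1 × 1774/3 = 121 + 591.33 ≈ 712
y = 80 + 2 × 1868/3 = 80 + 1245.33 ≈ 1325

(712, 1325)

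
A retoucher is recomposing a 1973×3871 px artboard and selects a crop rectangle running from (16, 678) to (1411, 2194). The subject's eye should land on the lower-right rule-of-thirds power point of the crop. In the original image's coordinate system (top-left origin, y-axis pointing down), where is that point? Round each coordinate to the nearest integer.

Crop width = 1411 − 16 = 1395 px; one third is 465.00 px.
Crop height = 2194 − 678 = 1516 px; one third is 505.33 px.
The lower-right point is two-thirds across and two-thirds down within the crop:
x = 16 + 2 × 465.00 ≈ 946; y = 678 + 2 × 505.33 ≈ 1689.

(946, 1689)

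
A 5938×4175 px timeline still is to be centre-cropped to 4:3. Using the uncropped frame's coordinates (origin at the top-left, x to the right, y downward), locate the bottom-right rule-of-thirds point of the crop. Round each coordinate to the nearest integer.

(3897, 2783)

5938/4175 > 4/3, so the 4:3 crop keeps the full height 4175 and trims width to 4175 × 4/3 = 5566.67 px.
Left offset = (5938 − 5566.67)/2 = 185.67 px; top offset = 0.
Bottom-right is two-thirds across and two-thirds down within the crop:
x = 185.67 + 2 × 5566.67/3 ≈ 3897; y = 0.00 + 2 × 4175.00/3 ≈ 2783.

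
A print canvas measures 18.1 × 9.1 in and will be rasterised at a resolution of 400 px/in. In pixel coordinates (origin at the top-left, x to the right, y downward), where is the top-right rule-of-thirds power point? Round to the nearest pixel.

x = 4827 px, y = 1213 px

In pixels the canvas is 18.1 × 400 = 7240 wide and 9.1 × 400 = 3640 tall.
The top-right point is two-thirds across and one-third down:
x = 2 × 7240/3 ≈ 4827; y = 1 × 3640/3 ≈ 1213.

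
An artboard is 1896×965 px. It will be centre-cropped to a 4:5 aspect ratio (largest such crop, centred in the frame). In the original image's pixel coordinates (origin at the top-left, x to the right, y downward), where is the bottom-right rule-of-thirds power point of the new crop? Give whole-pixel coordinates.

1896/965 > 4/5, so the 4:5 crop keeps the full height 965 and trims width to 965 × 4/5 = 772.00 px.
Left offset = (1896 − 772.00)/2 = 562.00 px; top offset = 0.
Bottom-right is two-thirds across and two-thirds down within the crop:
x = 562.00 + 2 × 772.00/3 ≈ 1077; y = 0.00 + 2 × 965.00/3 ≈ 643.

x = 1077 px, y = 643 px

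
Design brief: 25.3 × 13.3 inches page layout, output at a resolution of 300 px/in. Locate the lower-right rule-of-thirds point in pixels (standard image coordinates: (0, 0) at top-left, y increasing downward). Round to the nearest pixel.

x = 5060 px, y = 2660 px

In pixels the canvas is 25.3 × 300 = 7590 wide and 13.3 × 300 = 3990 tall.
The lower-right point is two-thirds across and two-thirds down:
x = 2 × 7590/3 ≈ 5060; y = 2 × 3990/3 ≈ 2660.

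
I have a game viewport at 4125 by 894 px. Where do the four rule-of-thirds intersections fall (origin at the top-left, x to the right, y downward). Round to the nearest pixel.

(1375, 298), (2750, 298), (1375, 596), (2750, 596)

One third of 4125 is 1375; one third of 894 is 298.
Vertical third lines at x = 1375 and x = 2750; horizontal third lines at y = 298 and y = 596.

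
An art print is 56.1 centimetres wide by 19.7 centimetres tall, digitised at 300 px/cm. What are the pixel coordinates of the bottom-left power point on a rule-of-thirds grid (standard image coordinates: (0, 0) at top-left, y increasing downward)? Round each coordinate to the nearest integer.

In pixels the canvas is 56.1 × 300 = 16830 wide and 19.7 × 300 = 5910 tall.
The bottom-left point is one-third across and two-thirds down:
x = 1 × 16830/3 ≈ 5610; y = 2 × 5910/3 ≈ 3940.

(5610, 3940)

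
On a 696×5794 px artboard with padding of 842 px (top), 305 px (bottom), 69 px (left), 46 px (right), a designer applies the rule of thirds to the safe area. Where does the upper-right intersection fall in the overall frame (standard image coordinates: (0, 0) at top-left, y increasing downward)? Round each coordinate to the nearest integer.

x = 456 px, y = 2391 px

Content width = 696 − 69 − 46 = 581 px; content height = 5794 − 842 − 305 = 4647 px.
Upper-right is two-thirds across and one-third down within the safe area.
x = 69 + 2 × 581/3 = 69 + 387.33 ≈ 456
y = 842 + 1 × 4647/3 = 842 + 1549.00 ≈ 2391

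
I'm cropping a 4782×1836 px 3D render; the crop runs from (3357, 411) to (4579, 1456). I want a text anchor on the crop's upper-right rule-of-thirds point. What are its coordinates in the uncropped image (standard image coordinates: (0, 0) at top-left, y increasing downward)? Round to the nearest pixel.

x = 4172 px, y = 759 px

Crop width = 4579 − 3357 = 1222 px; one third is 407.33 px.
Crop height = 1456 − 411 = 1045 px; one third is 348.33 px.
The upper-right point is two-thirds across and one-third down within the crop:
x = 3357 + 2 × 407.33 ≈ 4172; y = 411 + 1 × 348.33 ≈ 759.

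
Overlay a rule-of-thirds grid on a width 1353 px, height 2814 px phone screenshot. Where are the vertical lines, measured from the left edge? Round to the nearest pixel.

1353 / 3 = 451, so the vertical lines sit at one and two thirds of 1353.

x = 451 px and x = 902 px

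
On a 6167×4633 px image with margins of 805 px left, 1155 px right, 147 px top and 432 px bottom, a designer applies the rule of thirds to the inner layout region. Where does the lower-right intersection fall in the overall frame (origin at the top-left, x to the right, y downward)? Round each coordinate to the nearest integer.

Content width = 6167 − 805 − 1155 = 4207 px; content height = 4633 − 147 − 432 = 4054 px.
Lower-right is two-thirds across and two-thirds down within the inner layout region.
x = 805 + 2 × 4207/3 = 805 + 2804.67 ≈ 3610
y = 147 + 2 × 4054/3 = 147 + 2702.67 ≈ 2850

x = 3610 px, y = 2850 px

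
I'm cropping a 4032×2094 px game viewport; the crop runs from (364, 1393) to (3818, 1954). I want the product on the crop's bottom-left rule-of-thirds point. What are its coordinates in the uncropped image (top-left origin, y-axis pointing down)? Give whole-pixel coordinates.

x = 1515 px, y = 1767 px

Crop width = 3818 − 364 = 3454 px; one third is 1151.33 px.
Crop height = 1954 − 1393 = 561 px; one third is 187.00 px.
The bottom-left point is one-third across and two-thirds down within the crop:
x = 364 + 1 × 1151.33 ≈ 1515; y = 1393 + 2 × 187.00 ≈ 1767.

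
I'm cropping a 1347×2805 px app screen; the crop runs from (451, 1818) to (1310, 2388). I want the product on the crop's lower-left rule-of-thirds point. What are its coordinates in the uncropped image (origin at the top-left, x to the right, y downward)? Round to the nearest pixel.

x = 737 px, y = 2198 px

Crop width = 1310 − 451 = 859 px; one third is 286.33 px.
Crop height = 2388 − 1818 = 570 px; one third is 190.00 px.
The lower-left point is one-third across and two-thirds down within the crop:
x = 451 + 1 × 286.33 ≈ 737; y = 1818 + 2 × 190.00 ≈ 2198.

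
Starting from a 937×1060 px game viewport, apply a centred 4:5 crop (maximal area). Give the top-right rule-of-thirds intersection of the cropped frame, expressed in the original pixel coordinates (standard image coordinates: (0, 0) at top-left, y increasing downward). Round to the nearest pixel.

(610, 353)

937/1060 > 4/5, so the 4:5 crop keeps the full height 1060 and trims width to 1060 × 4/5 = 848.00 px.
Left offset = (937 − 848.00)/2 = 44.50 px; top offset = 0.
Top-right is two-thirds across and one-third down within the crop:
x = 44.50 + 2 × 848.00/3 ≈ 610; y = 0.00 + 1 × 1060.00/3 ≈ 353.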